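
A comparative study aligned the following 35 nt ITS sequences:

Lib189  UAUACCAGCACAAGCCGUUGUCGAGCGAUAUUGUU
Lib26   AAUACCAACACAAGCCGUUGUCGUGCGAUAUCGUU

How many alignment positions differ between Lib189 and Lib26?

Differing sites — 1:U/A; 8:G/A; 24:A/U; 32:U/C.
That gives 4 mismatches out of 35 aligned sites, so the Hamming distance is 4.

4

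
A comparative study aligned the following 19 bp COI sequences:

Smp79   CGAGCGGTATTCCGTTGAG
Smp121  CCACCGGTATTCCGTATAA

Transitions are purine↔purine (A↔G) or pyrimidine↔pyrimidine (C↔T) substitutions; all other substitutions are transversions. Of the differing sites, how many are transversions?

4

Differing sites — 2:G/C (Tv); 4:G/C (Tv); 16:T/A (Tv); 17:G/T (Tv); 19:G/A (Ti).
Of the 5 differences, 1 transition and 4 transversions, so the answer is 4.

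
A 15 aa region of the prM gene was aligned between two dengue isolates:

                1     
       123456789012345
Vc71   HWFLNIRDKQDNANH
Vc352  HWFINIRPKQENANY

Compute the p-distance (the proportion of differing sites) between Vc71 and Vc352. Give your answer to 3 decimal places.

The sequences differ at positions 4 (L/I), 8 (D/P), 11 (D/E), 15 (H/Y).
There are 4 differences over 15 sites, so p = 4/15 = 0.267.

0.267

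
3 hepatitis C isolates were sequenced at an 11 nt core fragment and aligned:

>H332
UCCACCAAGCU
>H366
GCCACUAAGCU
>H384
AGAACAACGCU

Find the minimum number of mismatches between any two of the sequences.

Pairwise Hamming distances:
  H332 vs H366: 2
  H332 vs H384: 5
  H366 vs H384: 5
The smallest is 2, between H332 and H366.

2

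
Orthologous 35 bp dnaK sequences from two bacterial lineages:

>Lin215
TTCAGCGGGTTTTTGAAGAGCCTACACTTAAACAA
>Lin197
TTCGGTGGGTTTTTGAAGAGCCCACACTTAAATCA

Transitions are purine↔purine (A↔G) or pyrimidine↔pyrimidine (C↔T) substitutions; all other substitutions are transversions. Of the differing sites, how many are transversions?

Differing sites — 4:A/G (Ti); 6:C/T (Ti); 23:T/C (Ti); 33:C/T (Ti); 34:A/C (Tv).
Of the 5 differences, 4 transitions and 1 transversion, so the answer is 1.

1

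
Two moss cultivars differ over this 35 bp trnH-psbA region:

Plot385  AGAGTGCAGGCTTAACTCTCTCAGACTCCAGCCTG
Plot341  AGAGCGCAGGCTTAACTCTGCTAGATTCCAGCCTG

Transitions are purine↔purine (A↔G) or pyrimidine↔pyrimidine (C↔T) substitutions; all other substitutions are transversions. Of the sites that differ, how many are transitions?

4

Mismatches occur at site 5 (T→C, transition), site 20 (C→G, transversion), site 21 (T→C, transition), site 22 (C→T, transition), site 26 (C→T, transition).
Of the 5 differences, 4 transitions and 1 transversion, so the answer is 4.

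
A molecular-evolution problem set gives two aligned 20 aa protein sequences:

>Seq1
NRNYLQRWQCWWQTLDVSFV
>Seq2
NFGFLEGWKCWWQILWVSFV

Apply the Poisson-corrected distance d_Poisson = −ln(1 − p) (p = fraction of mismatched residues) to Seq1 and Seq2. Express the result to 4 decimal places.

The sequences differ at positions 2 (R/F), 3 (N/G), 4 (Y/F), 6 (Q/E), 7 (R/G), 9 (Q/K), 14 (T/I), 16 (D/W).
p = 8/20 = 0.400000.
d = −ln(1 − 0.400000) = −ln(0.600000) = 0.5108.

0.5108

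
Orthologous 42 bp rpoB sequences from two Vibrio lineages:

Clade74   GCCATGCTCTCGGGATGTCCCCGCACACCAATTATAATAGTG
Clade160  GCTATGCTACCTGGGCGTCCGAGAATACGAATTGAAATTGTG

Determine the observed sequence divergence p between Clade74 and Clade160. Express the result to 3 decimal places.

The sequences differ at positions 3 (C/T), 9 (C/A), 10 (T/C), 12 (G/T), 15 (A/G), 16 (T/C), 21 (C/G), 22 (C/A), 24 (C/A), 26 (C/T), 29 (C/G), 34 (A/G), 35 (T/A), 39 (A/T).
There are 14 differences over 42 sites, so p = 14/42 = 0.333.

0.333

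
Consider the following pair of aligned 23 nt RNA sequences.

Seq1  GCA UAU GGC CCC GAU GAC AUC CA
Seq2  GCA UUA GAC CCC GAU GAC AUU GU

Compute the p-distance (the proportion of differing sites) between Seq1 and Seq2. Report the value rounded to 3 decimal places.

Differing sites — 5:A/U; 6:U/A; 8:G/A; 21:C/U; 22:C/G; 23:A/U.
There are 6 differences over 23 sites, so p = 6/23 = 0.261.

0.261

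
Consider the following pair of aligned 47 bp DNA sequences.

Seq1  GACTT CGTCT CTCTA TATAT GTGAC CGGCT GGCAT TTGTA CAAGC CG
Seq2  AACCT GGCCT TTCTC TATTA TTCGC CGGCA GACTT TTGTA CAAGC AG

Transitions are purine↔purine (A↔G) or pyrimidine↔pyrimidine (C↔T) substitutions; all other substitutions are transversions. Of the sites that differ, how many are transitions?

6

The sequences differ at positions 1 (G/A, transition), 4 (T/C, transition), 6 (C/G, transversion), 8 (T/C, transition), 11 (C/T, transition), 15 (A/C, transversion), 19 (A/T, transversion), 20 (T/A, transversion), 21 (G/T, transversion), 23 (G/C, transversion), 24 (A/G, transition), 30 (T/A, transversion), 32 (G/A, transition), 34 (A/T, transversion), 46 (C/A, transversion).
Of the 15 differences, 6 transitions and 9 transversions, so the answer is 6.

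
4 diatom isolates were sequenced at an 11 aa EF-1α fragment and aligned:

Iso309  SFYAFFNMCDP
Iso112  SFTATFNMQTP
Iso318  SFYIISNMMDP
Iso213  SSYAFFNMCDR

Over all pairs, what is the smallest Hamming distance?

2

Pairwise Hamming distances:
  Iso309 vs Iso112: 4
  Iso309 vs Iso318: 4
  Iso309 vs Iso213: 2
  Iso112 vs Iso318: 6
  Iso112 vs Iso213: 6
  Iso318 vs Iso213: 6
The smallest is 2, between Iso309 and Iso213.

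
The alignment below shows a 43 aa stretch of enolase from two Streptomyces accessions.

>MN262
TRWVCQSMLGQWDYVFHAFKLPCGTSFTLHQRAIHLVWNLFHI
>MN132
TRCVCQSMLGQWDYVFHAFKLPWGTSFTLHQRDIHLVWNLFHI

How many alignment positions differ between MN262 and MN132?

3

Differing sites — 3:W/C; 23:C/W; 33:A/D.
That gives 3 mismatches out of 43 aligned sites, so the Hamming distance is 3.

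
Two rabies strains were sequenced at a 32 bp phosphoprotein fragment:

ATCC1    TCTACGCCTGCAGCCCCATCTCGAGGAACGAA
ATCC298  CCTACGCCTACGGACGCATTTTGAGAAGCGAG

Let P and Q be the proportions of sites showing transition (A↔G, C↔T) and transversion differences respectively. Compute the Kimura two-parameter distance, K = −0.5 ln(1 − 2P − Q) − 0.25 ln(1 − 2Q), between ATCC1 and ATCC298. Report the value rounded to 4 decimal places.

0.4467

Mismatches occur at site 1 (T→C, transition), site 10 (G→A, transition), site 12 (A→G, transition), site 14 (C→A, transversion), site 16 (C→G, transversion), site 20 (C→T, transition), site 22 (C→T, transition), site 26 (G→A, transition), site 28 (A→G, transition), site 32 (A→G, transition).
Of the 10 differences, 8 transitions and 2 transversions over 32 sites: P = 8/32 = 0.250000, Q = 2/32 = 0.062500.
d = −0.5·ln(0.437500) − 0.25·ln(0.875000) = −0.5·(-0.826679) − 0.25·(-0.133531) = 0.4467.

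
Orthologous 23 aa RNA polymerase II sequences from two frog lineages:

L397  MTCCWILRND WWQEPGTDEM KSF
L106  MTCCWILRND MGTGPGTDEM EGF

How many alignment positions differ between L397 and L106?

6

The sequences differ at positions 11 (W/M), 12 (W/G), 13 (Q/T), 14 (E/G), 21 (K/E), 22 (S/G).
That gives 6 mismatches out of 23 aligned sites, so the Hamming distance is 6.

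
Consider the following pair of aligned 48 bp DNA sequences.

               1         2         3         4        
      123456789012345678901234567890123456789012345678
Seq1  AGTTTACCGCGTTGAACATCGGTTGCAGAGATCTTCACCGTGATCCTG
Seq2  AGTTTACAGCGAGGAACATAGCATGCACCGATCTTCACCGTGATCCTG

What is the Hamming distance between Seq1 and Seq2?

Differing sites — 8:C/A; 12:T/A; 13:T/G; 20:C/A; 22:G/C; 23:T/A; 28:G/C; 29:A/C.
That gives 8 mismatches out of 48 aligned sites, so the Hamming distance is 8.

8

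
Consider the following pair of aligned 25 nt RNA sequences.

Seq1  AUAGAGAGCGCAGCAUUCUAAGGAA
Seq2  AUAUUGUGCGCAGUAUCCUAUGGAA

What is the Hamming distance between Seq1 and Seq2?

The sequences differ at positions 4 (G/U), 5 (A/U), 7 (A/U), 14 (C/U), 17 (U/C), 21 (A/U).
That gives 6 mismatches out of 25 aligned sites, so the Hamming distance is 6.

6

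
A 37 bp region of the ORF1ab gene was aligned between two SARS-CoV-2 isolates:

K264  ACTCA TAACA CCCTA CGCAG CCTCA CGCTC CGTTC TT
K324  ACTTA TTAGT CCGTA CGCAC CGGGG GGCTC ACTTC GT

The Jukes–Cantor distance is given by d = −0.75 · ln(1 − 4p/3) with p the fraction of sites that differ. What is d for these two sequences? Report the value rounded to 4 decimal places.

0.5266

The sequences differ at positions 4 (C/T), 7 (A/T), 9 (C/G), 10 (A/T), 13 (C/G), 20 (G/C), 22 (C/G), 23 (T/G), 24 (C/G), 25 (A/G), 26 (C/G), 31 (C/A), 32 (G/C), 36 (T/G).
p = 14/37 = 0.378378.
d = −0.75 · ln(1 − (4/3)·0.378378) = −0.75 · ln(0.495496) = −0.75 · (-0.702196) = 0.5266.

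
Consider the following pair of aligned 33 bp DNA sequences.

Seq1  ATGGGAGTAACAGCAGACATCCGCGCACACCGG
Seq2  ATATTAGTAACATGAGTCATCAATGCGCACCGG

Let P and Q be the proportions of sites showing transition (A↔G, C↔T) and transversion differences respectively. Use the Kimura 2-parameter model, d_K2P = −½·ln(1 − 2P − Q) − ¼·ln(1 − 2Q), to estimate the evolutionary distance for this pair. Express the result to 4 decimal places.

0.3890

Differing sites — 3:G/A (Ti); 4:G/T (Tv); 5:G/T (Tv); 13:G/T (Tv); 14:C/G (Tv); 17:A/T (Tv); 22:C/A (Tv); 23:G/A (Ti); 24:C/T (Ti); 27:A/G (Ti).
Of the 10 differences, 4 transitions and 6 transversions over 33 sites: P = 4/33 = 0.121212, Q = 6/33 = 0.181818.
d = −0.5·ln(0.575758) − 0.25·ln(0.636364) = −0.5·(-0.552068) − 0.25·(-0.451985) = 0.3890.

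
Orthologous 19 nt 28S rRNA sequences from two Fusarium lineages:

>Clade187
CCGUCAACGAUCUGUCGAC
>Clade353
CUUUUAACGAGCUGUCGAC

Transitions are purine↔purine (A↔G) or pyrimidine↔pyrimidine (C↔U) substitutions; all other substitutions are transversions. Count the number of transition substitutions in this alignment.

Mismatches occur at site 2 (C↔U, transition), site 3 (G↔U, transversion), site 5 (C↔U, transition), site 11 (U↔G, transversion).
Of the 4 differences, 2 transitions and 2 transversions, so the answer is 2.

2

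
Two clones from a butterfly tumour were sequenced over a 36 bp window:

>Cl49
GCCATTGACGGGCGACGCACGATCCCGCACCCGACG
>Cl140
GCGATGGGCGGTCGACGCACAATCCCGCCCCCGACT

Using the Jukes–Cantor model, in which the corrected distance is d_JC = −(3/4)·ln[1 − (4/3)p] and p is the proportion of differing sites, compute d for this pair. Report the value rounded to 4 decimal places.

Differing sites — 3:C/G; 6:T/G; 8:A/G; 12:G/T; 21:G/A; 29:A/C; 36:G/T.
p = 7/36 = 0.194444.
d = −0.75 · ln(1 − (4/3)·0.194444) = −0.75 · ln(0.740741) = −0.75 · (-0.300104) = 0.2251.

0.2251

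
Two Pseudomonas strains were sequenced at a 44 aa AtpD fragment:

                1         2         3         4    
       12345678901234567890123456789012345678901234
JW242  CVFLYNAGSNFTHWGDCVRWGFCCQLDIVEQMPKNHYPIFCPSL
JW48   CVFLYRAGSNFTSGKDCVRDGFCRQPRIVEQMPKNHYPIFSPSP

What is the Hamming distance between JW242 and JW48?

10

Mismatches occur at site 6 (N→R), site 13 (H→S), site 14 (W→G), site 15 (G→K), site 20 (W→D), site 24 (C→R), site 26 (L→P), site 27 (D→R), site 41 (C→S), site 44 (L→P).
That gives 10 mismatches out of 44 aligned sites, so the Hamming distance is 10.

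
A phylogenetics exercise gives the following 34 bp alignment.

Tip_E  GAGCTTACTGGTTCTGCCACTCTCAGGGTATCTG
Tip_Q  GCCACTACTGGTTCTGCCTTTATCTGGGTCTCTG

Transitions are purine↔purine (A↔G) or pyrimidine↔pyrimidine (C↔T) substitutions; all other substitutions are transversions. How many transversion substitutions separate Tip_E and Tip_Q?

Differing sites — 2:A/C (Tv); 3:G/C (Tv); 4:C/A (Tv); 5:T/C (Ti); 19:A/T (Tv); 20:C/T (Ti); 22:C/A (Tv); 25:A/T (Tv); 30:A/C (Tv).
Of the 9 differences, 2 transitions and 7 transversions, so the answer is 7.

7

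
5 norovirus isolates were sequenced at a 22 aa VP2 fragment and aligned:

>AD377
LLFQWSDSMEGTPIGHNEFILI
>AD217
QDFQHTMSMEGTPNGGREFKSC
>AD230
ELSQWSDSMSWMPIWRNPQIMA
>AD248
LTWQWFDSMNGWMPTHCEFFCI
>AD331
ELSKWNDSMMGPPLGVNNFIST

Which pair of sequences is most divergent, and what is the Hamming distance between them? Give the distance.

18

Pairwise Hamming distances:
  AD377 vs AD217: 11
  AD377 vs AD230: 11
  AD377 vs AD248: 11
  AD377 vs AD331: 11
  AD217 vs AD230: 18
  AD217 vs AD248: 16
  AD217 vs AD331: 15
  AD230 vs AD248: 17
  AD230 vs AD331: 12
  AD248 vs AD331: 16
The largest is 18, between AD217 and AD230.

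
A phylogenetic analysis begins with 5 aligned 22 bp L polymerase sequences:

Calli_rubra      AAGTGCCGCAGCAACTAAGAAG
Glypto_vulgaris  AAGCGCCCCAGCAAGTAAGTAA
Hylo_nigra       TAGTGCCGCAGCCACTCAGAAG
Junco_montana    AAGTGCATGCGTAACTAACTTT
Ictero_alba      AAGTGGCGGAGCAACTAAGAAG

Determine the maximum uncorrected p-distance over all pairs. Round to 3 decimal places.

0.545

Pairwise Hamming distances:
  Calli_rubra vs Glypto_vulgaris: 5
  Calli_rubra vs Hylo_nigra: 3
  Calli_rubra vs Junco_montana: 9
  Calli_rubra vs Ictero_alba: 2
  Glypto_vulgaris vs Hylo_nigra: 8
  Glypto_vulgaris vs Junco_montana: 10
  Glypto_vulgaris vs Ictero_alba: 7
  Hylo_nigra vs Junco_montana: 12
  Hylo_nigra vs Ictero_alba: 5
  Junco_montana vs Ictero_alba: 9
The largest is 12 mismatches, between Hylo_nigra and Junco_montana; p = 12/22 = 0.545.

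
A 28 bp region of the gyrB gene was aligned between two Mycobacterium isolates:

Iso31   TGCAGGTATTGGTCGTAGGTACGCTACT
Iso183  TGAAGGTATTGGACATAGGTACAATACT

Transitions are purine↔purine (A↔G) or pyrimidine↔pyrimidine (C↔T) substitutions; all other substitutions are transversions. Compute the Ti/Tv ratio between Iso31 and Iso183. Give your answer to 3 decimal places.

Mismatches occur at site 3 (C↔A, transversion), site 13 (T↔A, transversion), site 15 (G↔A, transition), site 23 (G↔A, transition), site 24 (C↔A, transversion).
Of the 5 differences, 2 transitions and 3 transversions, so Ti/Tv = 2/3 = 0.667.

0.667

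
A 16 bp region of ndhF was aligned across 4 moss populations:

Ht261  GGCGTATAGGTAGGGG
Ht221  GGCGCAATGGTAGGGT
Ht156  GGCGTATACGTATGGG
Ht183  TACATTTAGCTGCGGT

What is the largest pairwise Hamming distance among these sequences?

Pairwise Hamming distances:
  Ht261 vs Ht221: 4
  Ht261 vs Ht156: 2
  Ht261 vs Ht183: 8
  Ht221 vs Ht156: 6
  Ht221 vs Ht183: 10
  Ht156 vs Ht183: 9
The largest is 10, between Ht221 and Ht183.

10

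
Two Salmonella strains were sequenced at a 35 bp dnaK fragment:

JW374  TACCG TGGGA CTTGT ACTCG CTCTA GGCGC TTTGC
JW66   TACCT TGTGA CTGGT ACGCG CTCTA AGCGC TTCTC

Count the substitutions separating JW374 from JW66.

Mismatches occur at site 5 (G↔T), site 8 (G↔T), site 13 (T↔G), site 18 (T↔G), site 26 (G↔A), site 33 (T↔C), site 34 (G↔T).
That gives 7 mismatches out of 35 aligned sites, so the Hamming distance is 7.

7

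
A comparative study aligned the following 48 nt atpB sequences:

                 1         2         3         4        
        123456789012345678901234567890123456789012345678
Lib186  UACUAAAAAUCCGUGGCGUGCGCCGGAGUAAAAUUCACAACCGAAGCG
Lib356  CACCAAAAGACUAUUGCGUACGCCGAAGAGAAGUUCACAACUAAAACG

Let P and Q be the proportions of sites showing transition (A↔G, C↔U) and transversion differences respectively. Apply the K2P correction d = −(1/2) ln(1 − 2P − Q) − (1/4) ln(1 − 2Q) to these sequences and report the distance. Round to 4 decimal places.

0.4467

The sequences differ at positions 1 (U/C, transition), 4 (U/C, transition), 9 (A/G, transition), 10 (U/A, transversion), 12 (C/U, transition), 13 (G/A, transition), 15 (G/U, transversion), 20 (G/A, transition), 26 (G/A, transition), 29 (U/A, transversion), 30 (A/G, transition), 33 (A/G, transition), 42 (C/U, transition), 43 (G/A, transition), 46 (G/A, transition).
Of the 15 differences, 12 transitions and 3 transversions over 48 sites: P = 12/48 = 0.250000, Q = 3/48 = 0.062500.
d = −0.5·ln(0.437500) − 0.25·ln(0.875000) = −0.5·(-0.826679) − 0.25·(-0.133531) = 0.4467.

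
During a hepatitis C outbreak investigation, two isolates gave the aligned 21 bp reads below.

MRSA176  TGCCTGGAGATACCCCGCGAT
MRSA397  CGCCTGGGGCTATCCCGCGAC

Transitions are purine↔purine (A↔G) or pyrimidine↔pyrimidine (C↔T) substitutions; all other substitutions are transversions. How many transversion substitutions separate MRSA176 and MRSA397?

1

The sequences differ at positions 1 (T/C, transition), 8 (A/G, transition), 10 (A/C, transversion), 13 (C/T, transition), 21 (T/C, transition).
Of the 5 differences, 4 transitions and 1 transversion, so the answer is 1.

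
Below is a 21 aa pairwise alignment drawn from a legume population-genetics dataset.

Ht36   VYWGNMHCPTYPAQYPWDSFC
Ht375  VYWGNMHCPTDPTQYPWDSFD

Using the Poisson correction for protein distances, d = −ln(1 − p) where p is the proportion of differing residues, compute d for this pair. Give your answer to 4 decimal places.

The sequences differ at positions 11 (Y/D), 13 (A/T), 21 (C/D).
p = 3/21 = 0.142857.
d = −ln(1 − 0.142857) = −ln(0.857143) = 0.1542.

0.1542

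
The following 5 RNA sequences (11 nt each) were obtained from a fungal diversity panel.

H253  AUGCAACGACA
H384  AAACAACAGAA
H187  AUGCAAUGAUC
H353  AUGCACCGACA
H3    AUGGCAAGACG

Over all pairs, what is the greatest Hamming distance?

9

Pairwise Hamming distances:
  H253 vs H384: 5
  H253 vs H187: 3
  H253 vs H353: 1
  H253 vs H3: 4
  H384 vs H187: 7
  H384 vs H353: 6
  H384 vs H3: 9
  H187 vs H353: 4
  H187 vs H3: 5
  H353 vs H3: 5
The largest is 9, between H384 and H3.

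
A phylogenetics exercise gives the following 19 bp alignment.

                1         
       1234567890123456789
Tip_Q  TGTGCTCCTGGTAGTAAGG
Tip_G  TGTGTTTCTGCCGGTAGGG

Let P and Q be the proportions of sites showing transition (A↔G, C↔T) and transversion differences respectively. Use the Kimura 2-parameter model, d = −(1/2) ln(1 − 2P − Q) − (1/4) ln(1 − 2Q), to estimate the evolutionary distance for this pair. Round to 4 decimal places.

Mismatches occur at site 5 (C↔T, transition), site 7 (C↔T, transition), site 11 (G↔C, transversion), site 12 (T↔C, transition), site 13 (A↔G, transition), site 17 (A↔G, transition).
Of the 6 differences, 5 transitions and 1 transversion over 19 sites: P = 5/19 = 0.263158, Q = 1/19 = 0.052632.
d = −0.5·ln(0.421052) − 0.25·ln(0.894736) = −0.5·(-0.864999) − 0.25·(-0.111227) = 0.4603.

0.4603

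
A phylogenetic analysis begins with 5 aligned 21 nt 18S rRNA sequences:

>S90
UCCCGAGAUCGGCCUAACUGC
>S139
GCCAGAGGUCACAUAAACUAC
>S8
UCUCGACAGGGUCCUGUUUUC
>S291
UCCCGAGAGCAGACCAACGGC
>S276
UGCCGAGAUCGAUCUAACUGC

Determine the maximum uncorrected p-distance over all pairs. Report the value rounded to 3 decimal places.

0.762

Pairwise Hamming distances:
  S90 vs S139: 9
  S90 vs S8: 9
  S90 vs S291: 5
  S90 vs S276: 3
  S139 vs S8: 16
  S139 vs S291: 9
  S139 vs S276: 10
  S8 vs S291: 12
  S8 vs S276: 11
  S291 vs S276: 7
The largest is 16 mismatches, between S139 and S8; p = 16/21 = 0.762.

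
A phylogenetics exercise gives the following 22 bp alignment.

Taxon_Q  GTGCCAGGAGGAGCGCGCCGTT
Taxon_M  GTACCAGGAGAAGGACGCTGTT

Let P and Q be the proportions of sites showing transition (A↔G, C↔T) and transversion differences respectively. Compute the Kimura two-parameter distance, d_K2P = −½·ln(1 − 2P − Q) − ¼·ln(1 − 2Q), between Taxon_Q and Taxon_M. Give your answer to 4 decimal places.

0.2869

Differing sites — 3:G/A (Ti); 11:G/A (Ti); 14:C/G (Tv); 15:G/A (Ti); 19:C/T (Ti).
Of the 5 differences, 4 transitions and 1 transversion over 22 sites: P = 4/22 = 0.181818, Q = 1/22 = 0.045455.
d = −0.5·ln(0.590909) − 0.25·ln(0.909090) = −0.5·(-0.526093) − 0.25·(-0.095311) = 0.2869.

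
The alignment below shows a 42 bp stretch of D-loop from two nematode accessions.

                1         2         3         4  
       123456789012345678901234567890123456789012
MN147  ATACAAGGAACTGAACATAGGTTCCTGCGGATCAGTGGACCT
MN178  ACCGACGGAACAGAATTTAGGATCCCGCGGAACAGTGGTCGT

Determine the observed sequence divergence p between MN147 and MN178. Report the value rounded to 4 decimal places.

0.2857

Mismatches occur at site 2 (T↔C), site 3 (A↔C), site 4 (C↔G), site 6 (A↔C), site 12 (T↔A), site 16 (C↔T), site 17 (A↔T), site 22 (T↔A), site 26 (T↔C), site 32 (T↔A), site 39 (A↔T), site 41 (C↔G).
There are 12 differences over 42 sites, so p = 12/42 = 0.2857.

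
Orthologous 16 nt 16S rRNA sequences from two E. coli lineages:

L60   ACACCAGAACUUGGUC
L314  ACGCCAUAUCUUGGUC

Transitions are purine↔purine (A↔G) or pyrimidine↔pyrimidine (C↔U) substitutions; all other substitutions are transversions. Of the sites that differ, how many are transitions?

1

Differing sites — 3:A/G (Ti); 7:G/U (Tv); 9:A/U (Tv).
Of the 3 differences, 1 transition and 2 transversions, so the answer is 1.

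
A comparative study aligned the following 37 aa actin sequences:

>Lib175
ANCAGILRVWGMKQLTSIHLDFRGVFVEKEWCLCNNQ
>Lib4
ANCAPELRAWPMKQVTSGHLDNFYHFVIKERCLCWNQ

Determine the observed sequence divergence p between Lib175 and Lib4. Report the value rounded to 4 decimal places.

Mismatches occur at site 5 (G→P), site 6 (I→E), site 9 (V→A), site 11 (G→P), site 15 (L→V), site 18 (I→G), site 22 (F→N), site 23 (R→F), site 24 (G→Y), site 25 (V→H), site 28 (E→I), site 31 (W→R), site 35 (N→W).
There are 13 differences over 37 sites, so p = 13/37 = 0.3514.

0.3514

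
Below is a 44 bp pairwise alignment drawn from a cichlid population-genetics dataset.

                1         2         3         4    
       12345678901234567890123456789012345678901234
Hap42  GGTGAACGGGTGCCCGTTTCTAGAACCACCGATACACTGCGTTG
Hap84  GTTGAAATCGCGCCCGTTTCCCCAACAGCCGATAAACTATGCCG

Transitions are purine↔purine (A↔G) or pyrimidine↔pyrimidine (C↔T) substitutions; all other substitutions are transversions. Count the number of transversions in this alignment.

Mismatches occur at site 2 (G↔T, transversion), site 7 (C↔A, transversion), site 8 (G↔T, transversion), site 9 (G↔C, transversion), site 11 (T↔C, transition), site 21 (T↔C, transition), site 22 (A↔C, transversion), site 23 (G↔C, transversion), site 27 (C↔A, transversion), site 28 (A↔G, transition), site 35 (C↔A, transversion), site 39 (G↔A, transition), site 40 (C↔T, transition), site 42 (T↔C, transition), site 43 (T↔C, transition).
Of the 15 differences, 7 transitions and 8 transversions, so the answer is 8.

8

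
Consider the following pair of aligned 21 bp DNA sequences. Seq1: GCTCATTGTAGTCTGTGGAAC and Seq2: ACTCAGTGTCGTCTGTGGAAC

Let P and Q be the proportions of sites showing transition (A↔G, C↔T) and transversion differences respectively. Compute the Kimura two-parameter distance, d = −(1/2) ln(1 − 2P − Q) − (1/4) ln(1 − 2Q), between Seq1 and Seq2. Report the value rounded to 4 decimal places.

Mismatches occur at site 1 (G/A, transition), site 6 (T/G, transversion), site 10 (A/C, transversion).
Of the 3 differences, 1 transition and 2 transversions over 21 sites: P = 1/21 = 0.047619, Q = 2/21 = 0.095238.
d = −0.5·ln(0.809524) − 0.25·ln(0.809524) = −0.5·(-0.211309) − 0.25·(-0.211309) = 0.1585.

0.1585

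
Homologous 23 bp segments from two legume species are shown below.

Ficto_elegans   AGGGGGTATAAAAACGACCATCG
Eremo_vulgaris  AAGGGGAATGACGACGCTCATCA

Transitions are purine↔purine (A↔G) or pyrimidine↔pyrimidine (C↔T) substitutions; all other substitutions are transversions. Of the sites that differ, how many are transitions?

Mismatches occur at site 2 (G→A, transition), site 7 (T→A, transversion), site 10 (A→G, transition), site 12 (A→C, transversion), site 13 (A→G, transition), site 17 (A→C, transversion), site 18 (C→T, transition), site 23 (G→A, transition).
Of the 8 differences, 5 transitions and 3 transversions, so the answer is 5.

5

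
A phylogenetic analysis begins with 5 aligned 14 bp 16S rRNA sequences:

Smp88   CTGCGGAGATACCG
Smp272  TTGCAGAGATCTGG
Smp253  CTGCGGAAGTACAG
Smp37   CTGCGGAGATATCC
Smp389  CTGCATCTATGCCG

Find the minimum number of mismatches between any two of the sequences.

Pairwise Hamming distances:
  Smp88 vs Smp272: 5
  Smp88 vs Smp253: 3
  Smp88 vs Smp37: 2
  Smp88 vs Smp389: 5
  Smp272 vs Smp253: 7
  Smp272 vs Smp37: 5
  Smp272 vs Smp389: 7
  Smp253 vs Smp37: 5
  Smp253 vs Smp389: 7
  Smp37 vs Smp389: 7
The smallest is 2, between Smp88 and Smp37.

2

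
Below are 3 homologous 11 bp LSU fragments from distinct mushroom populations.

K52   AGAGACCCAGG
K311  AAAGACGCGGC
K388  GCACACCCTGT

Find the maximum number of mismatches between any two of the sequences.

6

Pairwise Hamming distances:
  K52 vs K311: 4
  K52 vs K388: 5
  K311 vs K388: 6
The largest is 6, between K311 and K388.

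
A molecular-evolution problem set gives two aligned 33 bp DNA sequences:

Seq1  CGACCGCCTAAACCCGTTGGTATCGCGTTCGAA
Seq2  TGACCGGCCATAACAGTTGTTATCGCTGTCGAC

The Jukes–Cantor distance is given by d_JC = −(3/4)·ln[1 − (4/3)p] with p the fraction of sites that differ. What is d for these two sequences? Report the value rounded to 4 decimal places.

0.3882

Mismatches occur at site 1 (C↔T), site 7 (C↔G), site 9 (T↔C), site 11 (A↔T), site 13 (C↔A), site 15 (C↔A), site 20 (G↔T), site 27 (G↔T), site 28 (T↔G), site 33 (A↔C).
p = 10/33 = 0.303030.
d = −0.75 · ln(1 − (4/3)·0.303030) = −0.75 · ln(0.595960) = −0.75 · (-0.517582) = 0.3882.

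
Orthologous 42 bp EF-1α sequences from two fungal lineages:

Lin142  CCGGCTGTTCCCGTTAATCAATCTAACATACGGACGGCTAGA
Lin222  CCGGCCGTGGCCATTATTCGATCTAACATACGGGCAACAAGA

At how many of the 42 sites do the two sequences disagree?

The sequences differ at positions 6 (T/C), 9 (T/G), 10 (C/G), 13 (G/A), 17 (A/T), 20 (A/G), 34 (A/G), 36 (G/A), 37 (G/A), 39 (T/A).
That gives 10 mismatches out of 42 aligned sites, so the Hamming distance is 10.

10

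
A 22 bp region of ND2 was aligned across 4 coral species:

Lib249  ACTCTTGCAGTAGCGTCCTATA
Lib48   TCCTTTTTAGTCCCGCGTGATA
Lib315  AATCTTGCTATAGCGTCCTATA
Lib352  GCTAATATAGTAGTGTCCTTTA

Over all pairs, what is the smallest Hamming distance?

Pairwise Hamming distances:
  Lib249 vs Lib48: 11
  Lib249 vs Lib315: 3
  Lib249 vs Lib352: 7
  Lib48 vs Lib315: 14
  Lib48 vs Lib352: 13
  Lib315 vs Lib352: 10
The smallest is 3, between Lib249 and Lib315.

3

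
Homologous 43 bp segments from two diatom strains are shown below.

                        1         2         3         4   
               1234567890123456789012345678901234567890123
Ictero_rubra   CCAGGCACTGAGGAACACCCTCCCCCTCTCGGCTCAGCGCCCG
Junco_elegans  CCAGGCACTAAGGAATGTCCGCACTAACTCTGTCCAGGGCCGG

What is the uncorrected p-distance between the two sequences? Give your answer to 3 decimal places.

Differing sites — 10:G/A; 16:C/T; 17:A/G; 18:C/T; 21:T/G; 23:C/A; 25:C/T; 26:C/A; 27:T/A; 31:G/T; 33:C/T; 34:T/C; 38:C/G; 42:C/G.
There are 14 differences over 43 sites, so p = 14/43 = 0.326.

0.326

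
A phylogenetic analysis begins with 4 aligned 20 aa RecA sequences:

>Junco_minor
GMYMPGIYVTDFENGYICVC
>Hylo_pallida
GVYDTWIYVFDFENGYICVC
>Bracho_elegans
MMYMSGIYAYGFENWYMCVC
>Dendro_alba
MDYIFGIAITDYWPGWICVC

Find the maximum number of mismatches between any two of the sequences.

Pairwise Hamming distances:
  Junco_minor vs Hylo_pallida: 5
  Junco_minor vs Bracho_elegans: 7
  Junco_minor vs Dendro_alba: 10
  Hylo_pallida vs Bracho_elegans: 10
  Hylo_pallida vs Dendro_alba: 12
  Bracho_elegans vs Dendro_alba: 13
The largest is 13, between Bracho_elegans and Dendro_alba.

13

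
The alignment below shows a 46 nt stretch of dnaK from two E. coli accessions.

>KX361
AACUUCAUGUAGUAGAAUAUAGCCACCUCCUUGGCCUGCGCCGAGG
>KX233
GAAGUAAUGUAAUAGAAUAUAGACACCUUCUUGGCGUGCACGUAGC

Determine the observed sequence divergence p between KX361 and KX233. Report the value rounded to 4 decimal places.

Mismatches occur at site 1 (A/G), site 3 (C/A), site 4 (U/G), site 6 (C/A), site 12 (G/A), site 23 (C/A), site 29 (C/U), site 36 (C/G), site 40 (G/A), site 42 (C/G), site 43 (G/U), site 46 (G/C).
There are 12 differences over 46 sites, so p = 12/46 = 0.2609.

0.2609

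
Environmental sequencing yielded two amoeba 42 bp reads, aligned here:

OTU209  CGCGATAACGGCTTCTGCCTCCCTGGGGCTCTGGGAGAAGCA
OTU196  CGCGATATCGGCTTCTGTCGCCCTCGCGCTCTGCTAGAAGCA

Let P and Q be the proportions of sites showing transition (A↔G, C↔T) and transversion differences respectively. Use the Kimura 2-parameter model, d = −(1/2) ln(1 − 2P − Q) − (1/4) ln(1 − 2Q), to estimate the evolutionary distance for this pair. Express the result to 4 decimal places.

0.1898

The sequences differ at positions 8 (A/T, transversion), 18 (C/T, transition), 20 (T/G, transversion), 25 (G/C, transversion), 27 (G/C, transversion), 34 (G/C, transversion), 35 (G/T, transversion).
Of the 7 differences, 1 transition and 6 transversions over 42 sites: P = 1/42 = 0.023810, Q = 6/42 = 0.142857.
d = −0.5·ln(0.809523) − 0.25·ln(0.714286) = −0.5·(-0.211310) − 0.25·(-0.336472) = 0.1898.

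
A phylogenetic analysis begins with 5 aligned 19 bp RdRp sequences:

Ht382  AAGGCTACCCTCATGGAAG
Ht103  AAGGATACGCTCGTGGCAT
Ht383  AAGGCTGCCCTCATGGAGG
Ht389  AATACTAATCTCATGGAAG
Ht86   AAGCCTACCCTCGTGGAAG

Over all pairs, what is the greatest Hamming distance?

Pairwise Hamming distances:
  Ht382 vs Ht103: 5
  Ht382 vs Ht383: 2
  Ht382 vs Ht389: 4
  Ht382 vs Ht86: 2
  Ht103 vs Ht383: 7
  Ht103 vs Ht389: 8
  Ht103 vs Ht86: 5
  Ht383 vs Ht389: 6
  Ht383 vs Ht86: 4
  Ht389 vs Ht86: 5
The largest is 8, between Ht103 and Ht389.

8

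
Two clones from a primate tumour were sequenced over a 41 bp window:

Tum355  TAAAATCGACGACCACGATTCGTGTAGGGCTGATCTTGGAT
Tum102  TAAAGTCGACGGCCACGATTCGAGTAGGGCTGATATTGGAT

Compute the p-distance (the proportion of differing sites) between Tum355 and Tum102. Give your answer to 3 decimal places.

0.098

Mismatches occur at site 5 (A/G), site 12 (A/G), site 23 (T/A), site 35 (C/A).
There are 4 differences over 41 sites, so p = 4/41 = 0.098.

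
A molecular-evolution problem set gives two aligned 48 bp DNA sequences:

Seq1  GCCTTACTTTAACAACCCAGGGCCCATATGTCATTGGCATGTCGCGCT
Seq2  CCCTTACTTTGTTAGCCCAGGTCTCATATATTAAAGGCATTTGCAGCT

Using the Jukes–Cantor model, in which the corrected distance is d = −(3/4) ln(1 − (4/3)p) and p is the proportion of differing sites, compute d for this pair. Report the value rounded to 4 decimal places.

The sequences differ at positions 1 (G/C), 11 (A/G), 12 (A/T), 13 (C/T), 15 (A/G), 22 (G/T), 24 (C/T), 30 (G/A), 32 (C/T), 34 (T/A), 35 (T/A), 41 (G/T), 43 (C/G), 44 (G/C), 45 (C/A).
p = 15/48 = 0.312500.
d = −0.75 · ln(1 − (4/3)·0.312500) = −0.75 · ln(0.583333) = −0.75 · (-0.538997) = 0.4042.

0.4042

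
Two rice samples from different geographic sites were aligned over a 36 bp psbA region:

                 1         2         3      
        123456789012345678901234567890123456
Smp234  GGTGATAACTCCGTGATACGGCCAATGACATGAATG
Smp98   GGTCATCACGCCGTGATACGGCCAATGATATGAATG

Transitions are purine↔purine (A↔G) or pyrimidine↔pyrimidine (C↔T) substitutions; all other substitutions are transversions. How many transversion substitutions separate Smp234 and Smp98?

Mismatches occur at site 4 (G→C, transversion), site 7 (A→C, transversion), site 10 (T→G, transversion), site 29 (C→T, transition).
Of the 4 differences, 1 transition and 3 transversions, so the answer is 3.

3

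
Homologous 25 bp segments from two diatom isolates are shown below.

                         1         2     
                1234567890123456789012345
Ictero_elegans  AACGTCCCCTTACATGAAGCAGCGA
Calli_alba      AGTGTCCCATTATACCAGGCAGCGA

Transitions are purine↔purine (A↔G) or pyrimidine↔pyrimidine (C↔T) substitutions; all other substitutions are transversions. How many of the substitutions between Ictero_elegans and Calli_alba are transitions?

Differing sites — 2:A/G (Ti); 3:C/T (Ti); 9:C/A (Tv); 13:C/T (Ti); 15:T/C (Ti); 16:G/C (Tv); 18:A/G (Ti).
Of the 7 differences, 5 transitions and 2 transversions, so the answer is 5.

5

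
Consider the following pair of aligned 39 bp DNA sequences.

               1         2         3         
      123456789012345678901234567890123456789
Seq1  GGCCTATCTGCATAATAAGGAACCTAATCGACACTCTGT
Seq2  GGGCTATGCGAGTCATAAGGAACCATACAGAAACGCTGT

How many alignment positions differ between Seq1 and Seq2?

12

Mismatches occur at site 3 (C/G), site 8 (C/G), site 9 (T/C), site 11 (C/A), site 12 (A/G), site 14 (A/C), site 25 (T/A), site 26 (A/T), site 28 (T/C), site 29 (C/A), site 32 (C/A), site 35 (T/G).
That gives 12 mismatches out of 39 aligned sites, so the Hamming distance is 12.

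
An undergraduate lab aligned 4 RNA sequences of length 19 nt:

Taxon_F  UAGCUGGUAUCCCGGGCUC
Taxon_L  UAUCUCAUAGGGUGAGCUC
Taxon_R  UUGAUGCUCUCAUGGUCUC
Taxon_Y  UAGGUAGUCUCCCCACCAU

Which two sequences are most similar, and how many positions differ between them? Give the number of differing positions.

Pairwise Hamming distances:
  Taxon_F vs Taxon_L: 8
  Taxon_F vs Taxon_R: 7
  Taxon_F vs Taxon_Y: 8
  Taxon_L vs Taxon_R: 11
  Taxon_L vs Taxon_Y: 13
  Taxon_R vs Taxon_Y: 11
The smallest is 7, between Taxon_F and Taxon_R.

7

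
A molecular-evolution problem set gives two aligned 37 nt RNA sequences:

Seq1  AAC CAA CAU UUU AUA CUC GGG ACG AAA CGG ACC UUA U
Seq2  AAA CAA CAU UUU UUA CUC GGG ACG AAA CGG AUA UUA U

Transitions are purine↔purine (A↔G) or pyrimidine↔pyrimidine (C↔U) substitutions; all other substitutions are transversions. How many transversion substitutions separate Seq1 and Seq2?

Mismatches occur at site 3 (C→A, transversion), site 13 (A→U, transversion), site 32 (C→U, transition), site 33 (C→A, transversion).
Of the 4 differences, 1 transition and 3 transversions, so the answer is 3.

3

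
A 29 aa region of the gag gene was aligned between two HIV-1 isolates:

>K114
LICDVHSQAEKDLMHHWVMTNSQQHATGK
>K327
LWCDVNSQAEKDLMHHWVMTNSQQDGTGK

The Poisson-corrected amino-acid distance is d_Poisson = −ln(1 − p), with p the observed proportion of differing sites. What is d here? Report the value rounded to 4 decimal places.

Mismatches occur at site 2 (I/W), site 6 (H/N), site 25 (H/D), site 26 (A/G).
p = 4/29 = 0.137931.
d = −ln(1 − 0.137931) = −ln(0.862069) = 0.1484.

0.1484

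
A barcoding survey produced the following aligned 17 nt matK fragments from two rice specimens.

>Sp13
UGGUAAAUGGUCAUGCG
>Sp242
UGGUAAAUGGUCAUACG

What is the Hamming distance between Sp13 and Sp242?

The sequences differ at position 15 (G/A).
That gives 1 mismatch out of 17 aligned sites, so the Hamming distance is 1.

1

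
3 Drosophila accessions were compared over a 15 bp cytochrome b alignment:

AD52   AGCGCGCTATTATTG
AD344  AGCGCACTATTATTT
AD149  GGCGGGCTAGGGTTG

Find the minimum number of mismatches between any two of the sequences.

2

Pairwise Hamming distances:
  AD52 vs AD344: 2
  AD52 vs AD149: 5
  AD344 vs AD149: 7
The smallest is 2, between AD52 and AD344.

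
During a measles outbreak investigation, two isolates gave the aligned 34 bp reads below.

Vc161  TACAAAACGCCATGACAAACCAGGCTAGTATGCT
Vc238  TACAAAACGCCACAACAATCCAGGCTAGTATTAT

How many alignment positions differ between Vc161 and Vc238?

5

The sequences differ at positions 13 (T/C), 14 (G/A), 19 (A/T), 32 (G/T), 33 (C/A).
That gives 5 mismatches out of 34 aligned sites, so the Hamming distance is 5.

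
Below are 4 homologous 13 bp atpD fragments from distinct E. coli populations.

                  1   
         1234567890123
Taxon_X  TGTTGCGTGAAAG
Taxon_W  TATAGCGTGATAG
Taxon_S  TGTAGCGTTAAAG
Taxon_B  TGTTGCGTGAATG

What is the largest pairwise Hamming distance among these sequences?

4

Pairwise Hamming distances:
  Taxon_X vs Taxon_W: 3
  Taxon_X vs Taxon_S: 2
  Taxon_X vs Taxon_B: 1
  Taxon_W vs Taxon_S: 3
  Taxon_W vs Taxon_B: 4
  Taxon_S vs Taxon_B: 3
The largest is 4, between Taxon_W and Taxon_B.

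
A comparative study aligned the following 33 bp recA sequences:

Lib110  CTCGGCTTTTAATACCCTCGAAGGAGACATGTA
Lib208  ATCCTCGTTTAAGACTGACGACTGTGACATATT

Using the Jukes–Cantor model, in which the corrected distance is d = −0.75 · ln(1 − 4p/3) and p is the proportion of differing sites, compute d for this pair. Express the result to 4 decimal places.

Differing sites — 1:C/A; 4:G/C; 5:G/T; 7:T/G; 13:T/G; 16:C/T; 17:C/G; 18:T/A; 22:A/C; 23:G/T; 25:A/T; 31:G/A; 33:A/T.
p = 13/33 = 0.393939.
d = −0.75 · ln(1 − (4/3)·0.393939) = −0.75 · ln(0.474748) = −0.75 · (-0.744971) = 0.5587.

0.5587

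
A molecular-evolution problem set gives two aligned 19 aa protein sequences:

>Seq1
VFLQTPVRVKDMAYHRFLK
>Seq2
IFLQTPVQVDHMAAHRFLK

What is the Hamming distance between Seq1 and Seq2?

5

Mismatches occur at site 1 (V→I), site 8 (R→Q), site 10 (K→D), site 11 (D→H), site 14 (Y→A).
That gives 5 mismatches out of 19 aligned sites, so the Hamming distance is 5.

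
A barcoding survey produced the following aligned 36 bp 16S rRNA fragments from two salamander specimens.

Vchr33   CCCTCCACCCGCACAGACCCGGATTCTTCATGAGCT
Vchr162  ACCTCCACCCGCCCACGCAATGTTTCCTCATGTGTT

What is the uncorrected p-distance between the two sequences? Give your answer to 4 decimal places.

0.3056

Mismatches occur at site 1 (C/A), site 13 (A/C), site 16 (G/C), site 17 (A/G), site 19 (C/A), site 20 (C/A), site 21 (G/T), site 23 (A/T), site 27 (T/C), site 33 (A/T), site 35 (C/T).
There are 11 differences over 36 sites, so p = 11/36 = 0.3056.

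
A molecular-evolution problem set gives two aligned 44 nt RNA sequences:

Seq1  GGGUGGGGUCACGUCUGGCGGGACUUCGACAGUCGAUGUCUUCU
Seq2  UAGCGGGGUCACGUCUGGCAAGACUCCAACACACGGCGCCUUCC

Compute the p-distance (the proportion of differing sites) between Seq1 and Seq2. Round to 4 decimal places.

Mismatches occur at site 1 (G/U), site 2 (G/A), site 4 (U/C), site 20 (G/A), site 21 (G/A), site 26 (U/C), site 28 (G/A), site 32 (G/C), site 33 (U/A), site 36 (A/G), site 37 (U/C), site 39 (U/C), site 44 (U/C).
There are 13 differences over 44 sites, so p = 13/44 = 0.2955.

0.2955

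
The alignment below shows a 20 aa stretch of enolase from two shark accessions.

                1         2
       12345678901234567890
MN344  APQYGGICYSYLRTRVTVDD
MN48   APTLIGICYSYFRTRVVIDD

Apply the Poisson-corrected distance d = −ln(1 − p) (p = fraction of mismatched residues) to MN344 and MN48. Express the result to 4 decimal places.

Differing sites — 3:Q/T; 4:Y/L; 5:G/I; 12:L/F; 17:T/V; 18:V/I.
p = 6/20 = 0.300000.
d = −ln(1 − 0.300000) = −ln(0.700000) = 0.3567.

0.3567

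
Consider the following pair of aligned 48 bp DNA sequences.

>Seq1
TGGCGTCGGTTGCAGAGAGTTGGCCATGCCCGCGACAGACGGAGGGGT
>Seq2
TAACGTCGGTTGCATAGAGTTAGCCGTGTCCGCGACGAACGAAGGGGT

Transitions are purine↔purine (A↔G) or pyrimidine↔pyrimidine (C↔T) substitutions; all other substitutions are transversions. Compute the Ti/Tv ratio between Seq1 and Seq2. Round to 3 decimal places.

Differing sites — 2:G/A (Ti); 3:G/A (Ti); 15:G/T (Tv); 22:G/A (Ti); 26:A/G (Ti); 29:C/T (Ti); 37:A/G (Ti); 38:G/A (Ti); 42:G/A (Ti).
Of the 9 differences, 8 transitions and 1 transversion, so Ti/Tv = 8/1 = 8.000.

8.000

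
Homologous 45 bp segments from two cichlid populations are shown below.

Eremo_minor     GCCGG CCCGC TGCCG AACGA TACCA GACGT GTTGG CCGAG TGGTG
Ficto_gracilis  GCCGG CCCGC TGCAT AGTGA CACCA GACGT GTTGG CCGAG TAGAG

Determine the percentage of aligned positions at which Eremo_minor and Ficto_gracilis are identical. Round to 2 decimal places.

84.44%

The sequences differ at positions 14 (C/A), 15 (G/T), 17 (A/G), 18 (C/T), 21 (T/C), 42 (G/A), 44 (T/A).
38 of the 45 sites match, so the percent identity is 38/45 × 100 = 84.44%.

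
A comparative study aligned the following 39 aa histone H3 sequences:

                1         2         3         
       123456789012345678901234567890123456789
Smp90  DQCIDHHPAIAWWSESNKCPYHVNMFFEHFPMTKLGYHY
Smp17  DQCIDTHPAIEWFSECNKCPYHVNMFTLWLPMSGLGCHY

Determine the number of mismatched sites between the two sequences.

Differing sites — 6:H/T; 11:A/E; 13:W/F; 16:S/C; 27:F/T; 28:E/L; 29:H/W; 30:F/L; 33:T/S; 34:K/G; 37:Y/C.
That gives 11 mismatches out of 39 aligned sites, so the Hamming distance is 11.

11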